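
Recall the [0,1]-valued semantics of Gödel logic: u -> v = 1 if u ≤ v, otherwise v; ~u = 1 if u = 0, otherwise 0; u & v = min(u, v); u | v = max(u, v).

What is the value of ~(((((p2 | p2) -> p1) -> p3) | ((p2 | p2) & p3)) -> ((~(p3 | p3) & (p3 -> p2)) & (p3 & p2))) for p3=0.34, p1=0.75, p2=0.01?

(p2 | p2) = max(0.01, 0.01) = 0.01
((p2 | p2) -> p1): 0.01 ≤ 0.75, so result = 1
(((p2 | p2) -> p1) -> p3): 1 > 0.34, so result = 0.34
(p2 | p2) = max(0.01, 0.01) = 0.01
((p2 | p2) & p3) = min(0.01, 0.34) = 0.01
((((p2 | p2) -> p1) -> p3) | ((p2 | p2) & p3)) = max(0.34, 0.01) = 0.34
(p3 | p3) = max(0.34, 0.34) = 0.34
~(p3 | p3): Gödel ¬ of 0.34 = 0 (operand ≠ 0)
(p3 -> p2): 0.34 > 0.01, so result = 0.01
(~(p3 | p3) & (p3 -> p2)) = min(0, 0.01) = 0
(p3 & p2) = min(0.34, 0.01) = 0.01
((~(p3 | p3) & (p3 -> p2)) & (p3 & p2)) = min(0, 0.01) = 0
(((((p2 | p2) -> p1) -> p3) | ((p2 | p2) & p3)) -> ((~(p3 | p3) & (p3 -> p2)) & (p3 & p2))): 0.34 > 0, so result = 0
~(((((p2 | p2) -> p1) -> p3) | ((p2 | p2) & p3)) -> ((~(p3 | p3) & (p3 -> p2)) & (p3 & p2))): Gödel ¬ of 0 = 1 (operand is 0)

1.00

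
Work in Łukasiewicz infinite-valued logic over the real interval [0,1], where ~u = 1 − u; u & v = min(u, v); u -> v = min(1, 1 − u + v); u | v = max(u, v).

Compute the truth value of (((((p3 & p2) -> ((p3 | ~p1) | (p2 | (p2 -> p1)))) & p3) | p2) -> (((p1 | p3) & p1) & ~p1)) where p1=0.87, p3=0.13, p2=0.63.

0.50

(p3 & p2) = min(0.13, 0.63) = 0.13
~p1: Łukasiewicz ¬ gives 1 − 0.87 = 0.13
(p3 | ~p1) = max(0.13, 0.13) = 0.13
(p2 -> p1): min(1, 1 − 0.63 + 0.87) = 1
(p2 | (p2 -> p1)) = max(0.63, 1) = 1
((p3 | ~p1) | (p2 | (p2 -> p1))) = max(0.13, 1) = 1
((p3 & p2) -> ((p3 | ~p1) | (p2 | (p2 -> p1)))): min(1, 1 − 0.13 + 1) = 1
(((p3 & p2) -> ((p3 | ~p1) | (p2 | (p2 -> p1)))) & p3) = min(1, 0.13) = 0.13
((((p3 & p2) -> ((p3 | ~p1) | (p2 | (p2 -> p1)))) & p3) | p2) = max(0.13, 0.63) = 0.63
(p1 | p3) = max(0.87, 0.13) = 0.87
((p1 | p3) & p1) = min(0.87, 0.87) = 0.87
~p1: Łukasiewicz ¬ gives 1 − 0.87 = 0.13
(((p1 | p3) & p1) & ~p1) = min(0.87, 0.13) = 0.13
(((((p3 & p2) -> ((p3 | ~p1) | (p2 | (p2 -> p1)))) & p3) | p2) -> (((p1 | p3) & p1) & ~p1)): min(1, 1 − 0.63 + 0.13) = 0.5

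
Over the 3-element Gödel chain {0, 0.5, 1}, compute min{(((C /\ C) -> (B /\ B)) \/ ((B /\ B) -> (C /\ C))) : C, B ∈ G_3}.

Every assignment gives 1. For instance at C = 0, B = 0:
  (C /\ C) = min(0, 0) = 0
  (B /\ B) = min(0, 0) = 0
  ((C /\ C) -> (B /\ B)): 0 ≤ 0, so result = 1
  (B /\ B) = min(0, 0) = 0
  (C /\ C) = min(0, 0) = 0
  ((B /\ B) -> (C /\ C)): 0 ≤ 0, so result = 1
  (((C /\ C) -> (B /\ B)) \/ ((B /\ B) -> (C /\ C))) = max(1, 1) = 1
All 9 assignments give value 1 — the formula is a G_3-tautology.

1.00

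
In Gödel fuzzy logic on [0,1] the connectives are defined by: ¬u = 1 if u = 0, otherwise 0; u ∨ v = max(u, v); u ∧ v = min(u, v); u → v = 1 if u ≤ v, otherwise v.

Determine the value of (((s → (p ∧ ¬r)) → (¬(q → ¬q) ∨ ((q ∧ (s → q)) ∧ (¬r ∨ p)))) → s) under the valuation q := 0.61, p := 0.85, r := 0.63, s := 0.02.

¬r: Gödel ¬ of 0.63 = 0 (operand ≠ 0)
(p ∧ ¬r) = min(0.85, 0) = 0
(s → (p ∧ ¬r)): 0.02 > 0, so result = 0
¬q: Gödel ¬ of 0.61 = 0 (operand ≠ 0)
(q → ¬q): 0.61 > 0, so result = 0
¬(q → ¬q): Gödel ¬ of 0 = 1 (operand is 0)
(s → q): 0.02 ≤ 0.61, so result = 1
(q ∧ (s → q)) = min(0.61, 1) = 0.61
¬r: Gödel ¬ of 0.63 = 0 (operand ≠ 0)
(¬r ∨ p) = max(0, 0.85) = 0.85
((q ∧ (s → q)) ∧ (¬r ∨ p)) = min(0.61, 0.85) = 0.61
(¬(q → ¬q) ∨ ((q ∧ (s → q)) ∧ (¬r ∨ p))) = max(1, 0.61) = 1
((s → (p ∧ ¬r)) → (¬(q → ¬q) ∨ ((q ∧ (s → q)) ∧ (¬r ∨ p)))): 0 ≤ 1, so result = 1
(((s → (p ∧ ¬r)) → (¬(q → ¬q) ∨ ((q ∧ (s → q)) ∧ (¬r ∨ p)))) → s): 1 > 0.02, so result = 0.02

0.02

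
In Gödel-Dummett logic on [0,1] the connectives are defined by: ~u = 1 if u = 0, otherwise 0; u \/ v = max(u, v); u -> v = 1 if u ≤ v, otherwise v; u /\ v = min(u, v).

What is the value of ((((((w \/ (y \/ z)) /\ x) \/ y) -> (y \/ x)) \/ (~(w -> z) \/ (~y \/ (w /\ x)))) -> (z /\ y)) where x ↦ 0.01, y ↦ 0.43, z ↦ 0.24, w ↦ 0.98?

0.24

(y \/ z) = max(0.43, 0.24) = 0.43
(w \/ (y \/ z)) = max(0.98, 0.43) = 0.98
((w \/ (y \/ z)) /\ x) = min(0.98, 0.01) = 0.01
(((w \/ (y \/ z)) /\ x) \/ y) = max(0.01, 0.43) = 0.43
(y \/ x) = max(0.43, 0.01) = 0.43
((((w \/ (y \/ z)) /\ x) \/ y) -> (y \/ x)): 0.43 ≤ 0.43, so result = 1
(w -> z): 0.98 > 0.24, so result = 0.24
~(w -> z): Gödel ¬ of 0.24 = 0 (operand ≠ 0)
~y: Gödel ¬ of 0.43 = 0 (operand ≠ 0)
(w /\ x) = min(0.98, 0.01) = 0.01
(~y \/ (w /\ x)) = max(0, 0.01) = 0.01
(~(w -> z) \/ (~y \/ (w /\ x))) = max(0, 0.01) = 0.01
(((((w \/ (y \/ z)) /\ x) \/ y) -> (y \/ x)) \/ (~(w -> z) \/ (~y \/ (w /\ x)))) = max(1, 0.01) = 1
(z /\ y) = min(0.24, 0.43) = 0.24
((((((w \/ (y \/ z)) /\ x) \/ y) -> (y \/ x)) \/ (~(w -> z) \/ (~y \/ (w /\ x)))) -> (z /\ y)): 1 > 0.24, so result = 0.24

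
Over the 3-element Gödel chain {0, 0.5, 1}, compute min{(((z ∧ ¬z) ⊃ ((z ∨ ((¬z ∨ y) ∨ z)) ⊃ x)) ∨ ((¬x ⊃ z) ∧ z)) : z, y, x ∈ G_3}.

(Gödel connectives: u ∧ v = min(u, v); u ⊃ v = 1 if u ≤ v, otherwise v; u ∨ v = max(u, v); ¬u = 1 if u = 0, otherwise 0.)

1.00

Every assignment gives 1. For instance at z = 0, y = 0, x = 0:
  ¬z: Gödel ¬ of 0 = 1 (operand is 0)
  (z ∧ ¬z) = min(0, 1) = 0
  ¬z: Gödel ¬ of 0 = 1 (operand is 0)
  (¬z ∨ y) = max(1, 0) = 1
  ((¬z ∨ y) ∨ z) = max(1, 0) = 1
  (z ∨ ((¬z ∨ y) ∨ z)) = max(0, 1) = 1
  ((z ∨ ((¬z ∨ y) ∨ z)) ⊃ x): 1 > 0, so result = 0
  ((z ∧ ¬z) ⊃ ((z ∨ ((¬z ∨ y) ∨ z)) ⊃ x)): 0 ≤ 0, so result = 1
  ¬x: Gödel ¬ of 0 = 1 (operand is 0)
  (¬x ⊃ z): 1 > 0, so result = 0
  ((¬x ⊃ z) ∧ z) = min(0, 0) = 0
  (((z ∧ ¬z) ⊃ ((z ∨ ((¬z ∨ y) ∨ z)) ⊃ x)) ∨ ((¬x ⊃ z) ∧ z)) = max(1, 0) = 1
All 27 assignments give value 1 — the formula is a G_3-tautology.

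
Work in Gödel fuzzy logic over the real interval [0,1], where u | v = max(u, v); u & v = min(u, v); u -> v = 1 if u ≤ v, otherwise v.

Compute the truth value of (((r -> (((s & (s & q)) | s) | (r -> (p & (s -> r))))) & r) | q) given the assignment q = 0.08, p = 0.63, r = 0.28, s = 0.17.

0.28

(s & q) = min(0.17, 0.08) = 0.08
(s & (s & q)) = min(0.17, 0.08) = 0.08
((s & (s & q)) | s) = max(0.08, 0.17) = 0.17
(s -> r): 0.17 ≤ 0.28, so result = 1
(p & (s -> r)) = min(0.63, 1) = 0.63
(r -> (p & (s -> r))): 0.28 ≤ 0.63, so result = 1
(((s & (s & q)) | s) | (r -> (p & (s -> r)))) = max(0.17, 1) = 1
(r -> (((s & (s & q)) | s) | (r -> (p & (s -> r))))): 0.28 ≤ 1, so result = 1
((r -> (((s & (s & q)) | s) | (r -> (p & (s -> r))))) & r) = min(1, 0.28) = 0.28
(((r -> (((s & (s & q)) | s) | (r -> (p & (s -> r))))) & r) | q) = max(0.28, 0.08) = 0.28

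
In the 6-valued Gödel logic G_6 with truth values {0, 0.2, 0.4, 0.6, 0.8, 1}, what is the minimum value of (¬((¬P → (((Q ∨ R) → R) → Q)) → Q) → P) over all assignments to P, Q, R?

The minimum is attained at P = 0.2, Q = 0, R = 0:
  ¬P: Gödel ¬ of 0.2 = 0 (operand ≠ 0)
  (Q ∨ R) = max(0, 0) = 0
  ((Q ∨ R) → R): 0 ≤ 0, so result = 1
  (((Q ∨ R) → R) → Q): 1 > 0, so result = 0
  (¬P → (((Q ∨ R) → R) → Q)): 0 ≤ 0, so result = 1
  ((¬P → (((Q ∨ R) → R) → Q)) → Q): 1 > 0, so result = 0
  ¬((¬P → (((Q ∨ R) → R) → Q)) → Q): Gödel ¬ of 0 = 1 (operand is 0)
  (¬((¬P → (((Q ∨ R) → R) → Q)) → Q) → P): 1 > 0.2, so result = 0.2
Checking all 216 assignments confirms none give a value below 0.20.

0.20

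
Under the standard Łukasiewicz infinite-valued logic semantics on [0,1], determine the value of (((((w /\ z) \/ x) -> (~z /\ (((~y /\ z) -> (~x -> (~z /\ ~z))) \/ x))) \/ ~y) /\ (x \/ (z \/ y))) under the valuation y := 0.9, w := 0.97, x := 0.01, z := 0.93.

(w /\ z) = min(0.97, 0.93) = 0.93
((w /\ z) \/ x) = max(0.93, 0.01) = 0.93
~z: Łukasiewicz ¬ gives 1 − 0.93 = 0.07
~y: Łukasiewicz ¬ gives 1 − 0.9 = 0.1
(~y /\ z) = min(0.1, 0.93) = 0.1
~x: Łukasiewicz ¬ gives 1 − 0.01 = 0.99
~z: Łukasiewicz ¬ gives 1 − 0.93 = 0.07
~z: Łukasiewicz ¬ gives 1 − 0.93 = 0.07
(~z /\ ~z) = min(0.07, 0.07) = 0.07
(~x -> (~z /\ ~z)): min(1, 1 − 0.99 + 0.07) = 0.08
((~y /\ z) -> (~x -> (~z /\ ~z))): min(1, 1 − 0.1 + 0.08) = 0.98
(((~y /\ z) -> (~x -> (~z /\ ~z))) \/ x) = max(0.98, 0.01) = 0.98
(~z /\ (((~y /\ z) -> (~x -> (~z /\ ~z))) \/ x)) = min(0.07, 0.98) = 0.07
(((w /\ z) \/ x) -> (~z /\ (((~y /\ z) -> (~x -> (~z /\ ~z))) \/ x))): min(1, 1 − 0.93 + 0.07) = 0.14
~y: Łukasiewicz ¬ gives 1 − 0.9 = 0.1
((((w /\ z) \/ x) -> (~z /\ (((~y /\ z) -> (~x -> (~z /\ ~z))) \/ x))) \/ ~y) = max(0.14, 0.1) = 0.14
(z \/ y) = max(0.93, 0.9) = 0.93
(x \/ (z \/ y)) = max(0.01, 0.93) = 0.93
(((((w /\ z) \/ x) -> (~z /\ (((~y /\ z) -> (~x -> (~z /\ ~z))) \/ x))) \/ ~y) /\ (x \/ (z \/ y))) = min(0.14, 0.93) = 0.14

0.14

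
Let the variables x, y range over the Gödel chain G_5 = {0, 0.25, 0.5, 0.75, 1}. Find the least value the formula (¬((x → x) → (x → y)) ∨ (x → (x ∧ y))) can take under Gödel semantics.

The minimum is attained at x = 0.5, y = 0.25:
  (x → x): 0.5 ≤ 0.5, so result = 1
  (x → y): 0.5 > 0.25, so result = 0.25
  ((x → x) → (x → y)): 1 > 0.25, so result = 0.25
  ¬((x → x) → (x → y)): Gödel ¬ of 0.25 = 0 (operand ≠ 0)
  (x ∧ y) = min(0.5, 0.25) = 0.25
  (x → (x ∧ y)): 0.5 > 0.25, so result = 0.25
  (¬((x → x) → (x → y)) ∨ (x → (x ∧ y))) = max(0, 0.25) = 0.25
Checking all 25 assignments confirms none give a value below 0.25.

0.25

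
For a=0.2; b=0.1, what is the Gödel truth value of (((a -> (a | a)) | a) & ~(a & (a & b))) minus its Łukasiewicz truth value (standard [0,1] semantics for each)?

-0.90

Gödel evaluation:
  (a | a) = max(0.2, 0.2) = 0.2
  (a -> (a | a)): 0.2 ≤ 0.2, so result = 1
  ((a -> (a | a)) | a) = max(1, 0.2) = 1
  (a & b) = min(0.2, 0.1) = 0.1
  (a & (a & b)) = min(0.2, 0.1) = 0.1
  ~(a & (a & b)): Gödel ¬ of 0.1 = 0 (operand ≠ 0)
  (((a -> (a | a)) | a) & ~(a & (a & b))) = min(1, 0) = 0
  Gödel value = 0
Łukasiewicz evaluation:
  (a | a) = max(0.2, 0.2) = 0.2
  (a -> (a | a)): min(1, 1 − 0.2 + 0.2) = 1
  ((a -> (a | a)) | a) = max(1, 0.2) = 1
  (a & b) = min(0.2, 0.1) = 0.1
  (a & (a & b)) = min(0.2, 0.1) = 0.1
  ~(a & (a & b)): Łukasiewicz ¬ gives 1 − 0.1 = 0.9
  (((a -> (a | a)) | a) & ~(a & (a & b))) = min(1, 0.9) = 0.9
  Łukasiewicz value = 0.9
Difference: 0 − 0.9 = -0.90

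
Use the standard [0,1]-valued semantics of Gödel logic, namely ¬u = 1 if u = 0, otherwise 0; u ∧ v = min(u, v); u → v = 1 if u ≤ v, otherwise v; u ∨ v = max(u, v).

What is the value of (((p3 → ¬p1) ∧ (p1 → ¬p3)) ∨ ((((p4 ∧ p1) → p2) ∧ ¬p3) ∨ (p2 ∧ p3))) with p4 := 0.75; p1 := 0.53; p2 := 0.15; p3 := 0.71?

¬p1: Gödel ¬ of 0.53 = 0 (operand ≠ 0)
(p3 → ¬p1): 0.71 > 0, so result = 0
¬p3: Gödel ¬ of 0.71 = 0 (operand ≠ 0)
(p1 → ¬p3): 0.53 > 0, so result = 0
((p3 → ¬p1) ∧ (p1 → ¬p3)) = min(0, 0) = 0
(p4 ∧ p1) = min(0.75, 0.53) = 0.53
((p4 ∧ p1) → p2): 0.53 > 0.15, so result = 0.15
¬p3: Gödel ¬ of 0.71 = 0 (operand ≠ 0)
(((p4 ∧ p1) → p2) ∧ ¬p3) = min(0.15, 0) = 0
(p2 ∧ p3) = min(0.15, 0.71) = 0.15
((((p4 ∧ p1) → p2) ∧ ¬p3) ∨ (p2 ∧ p3)) = max(0, 0.15) = 0.15
(((p3 → ¬p1) ∧ (p1 → ¬p3)) ∨ ((((p4 ∧ p1) → p2) ∧ ¬p3) ∨ (p2 ∧ p3))) = max(0, 0.15) = 0.15

0.15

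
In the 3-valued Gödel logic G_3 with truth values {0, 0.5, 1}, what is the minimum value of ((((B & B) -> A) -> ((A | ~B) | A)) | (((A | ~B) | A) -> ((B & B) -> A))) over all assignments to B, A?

Every assignment gives 1. For instance at B = 0, A = 0:
  (B & B) = min(0, 0) = 0
  ((B & B) -> A): 0 ≤ 0, so result = 1
  ~B: Gödel ¬ of 0 = 1 (operand is 0)
  (A | ~B) = max(0, 1) = 1
  ((A | ~B) | A) = max(1, 0) = 1
  (((B & B) -> A) -> ((A | ~B) | A)): 1 ≤ 1, so result = 1
  ~B: Gödel ¬ of 0 = 1 (operand is 0)
  (A | ~B) = max(0, 1) = 1
  ((A | ~B) | A) = max(1, 0) = 1
  (B & B) = min(0, 0) = 0
  ((B & B) -> A): 0 ≤ 0, so result = 1
  (((A | ~B) | A) -> ((B & B) -> A)): 1 ≤ 1, so result = 1
  ((((B & B) -> A) -> ((A | ~B) | A)) | (((A | ~B) | A) -> ((B & B) -> A))) = max(1, 1) = 1
All 9 assignments give value 1 — the formula is a G_3-tautology.

1.00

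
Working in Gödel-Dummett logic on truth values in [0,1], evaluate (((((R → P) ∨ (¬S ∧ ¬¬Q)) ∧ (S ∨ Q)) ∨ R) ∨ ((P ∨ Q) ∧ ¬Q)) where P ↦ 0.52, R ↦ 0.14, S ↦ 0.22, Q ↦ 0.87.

0.87

(R → P): 0.14 ≤ 0.52, so result = 1
¬S: Gödel ¬ of 0.22 = 0 (operand ≠ 0)
¬Q: Gödel ¬ of 0.87 = 0 (operand ≠ 0)
¬¬Q: Gödel ¬ of 0 = 1 (operand is 0)
(¬S ∧ ¬¬Q) = min(0, 1) = 0
((R → P) ∨ (¬S ∧ ¬¬Q)) = max(1, 0) = 1
(S ∨ Q) = max(0.22, 0.87) = 0.87
(((R → P) ∨ (¬S ∧ ¬¬Q)) ∧ (S ∨ Q)) = min(1, 0.87) = 0.87
((((R → P) ∨ (¬S ∧ ¬¬Q)) ∧ (S ∨ Q)) ∨ R) = max(0.87, 0.14) = 0.87
(P ∨ Q) = max(0.52, 0.87) = 0.87
¬Q: Gödel ¬ of 0.87 = 0 (operand ≠ 0)
((P ∨ Q) ∧ ¬Q) = min(0.87, 0) = 0
(((((R → P) ∨ (¬S ∧ ¬¬Q)) ∧ (S ∨ Q)) ∨ R) ∨ ((P ∨ Q) ∧ ¬Q)) = max(0.87, 0) = 0.87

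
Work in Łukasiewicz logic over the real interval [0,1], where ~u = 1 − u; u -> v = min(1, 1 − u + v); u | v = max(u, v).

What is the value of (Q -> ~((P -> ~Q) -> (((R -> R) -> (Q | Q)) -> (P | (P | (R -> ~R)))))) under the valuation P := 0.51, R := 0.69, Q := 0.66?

~Q: Łukasiewicz ¬ gives 1 − 0.66 = 0.34
(P -> ~Q): min(1, 1 − 0.51 + 0.34) = 0.83
(R -> R): min(1, 1 − 0.69 + 0.69) = 1
(Q | Q) = max(0.66, 0.66) = 0.66
((R -> R) -> (Q | Q)): min(1, 1 − 1 + 0.66) = 0.66
~R: Łukasiewicz ¬ gives 1 − 0.69 = 0.31
(R -> ~R): min(1, 1 − 0.69 + 0.31) = 0.62
(P | (R -> ~R)) = max(0.51, 0.62) = 0.62
(P | (P | (R -> ~R))) = max(0.51, 0.62) = 0.62
(((R -> R) -> (Q | Q)) -> (P | (P | (R -> ~R)))): min(1, 1 − 0.66 + 0.62) = 0.96
((P -> ~Q) -> (((R -> R) -> (Q | Q)) -> (P | (P | (R -> ~R))))): min(1, 1 − 0.83 + 0.96) = 1
~((P -> ~Q) -> (((R -> R) -> (Q | Q)) -> (P | (P | (R -> ~R))))): Łukasiewicz ¬ gives 1 − 1 = 0
(Q -> ~((P -> ~Q) -> (((R -> R) -> (Q | Q)) -> (P | (P | (R -> ~R)))))): min(1, 1 − 0.66 + 0) = 0.34

0.34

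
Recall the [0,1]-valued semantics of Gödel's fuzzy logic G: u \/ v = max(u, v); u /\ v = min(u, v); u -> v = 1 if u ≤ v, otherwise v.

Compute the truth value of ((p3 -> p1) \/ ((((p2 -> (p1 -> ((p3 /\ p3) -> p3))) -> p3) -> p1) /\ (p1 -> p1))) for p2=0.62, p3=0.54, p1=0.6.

(p3 -> p1): 0.54 ≤ 0.6, so result = 1
(p3 /\ p3) = min(0.54, 0.54) = 0.54
((p3 /\ p3) -> p3): 0.54 ≤ 0.54, so result = 1
(p1 -> ((p3 /\ p3) -> p3)): 0.6 ≤ 1, so result = 1
(p2 -> (p1 -> ((p3 /\ p3) -> p3))): 0.62 ≤ 1, so result = 1
((p2 -> (p1 -> ((p3 /\ p3) -> p3))) -> p3): 1 > 0.54, so result = 0.54
(((p2 -> (p1 -> ((p3 /\ p3) -> p3))) -> p3) -> p1): 0.54 ≤ 0.6, so result = 1
(p1 -> p1): 0.6 ≤ 0.6, so result = 1
((((p2 -> (p1 -> ((p3 /\ p3) -> p3))) -> p3) -> p1) /\ (p1 -> p1)) = min(1, 1) = 1
((p3 -> p1) \/ ((((p2 -> (p1 -> ((p3 /\ p3) -> p3))) -> p3) -> p1) /\ (p1 -> p1))) = max(1, 1) = 1

1.00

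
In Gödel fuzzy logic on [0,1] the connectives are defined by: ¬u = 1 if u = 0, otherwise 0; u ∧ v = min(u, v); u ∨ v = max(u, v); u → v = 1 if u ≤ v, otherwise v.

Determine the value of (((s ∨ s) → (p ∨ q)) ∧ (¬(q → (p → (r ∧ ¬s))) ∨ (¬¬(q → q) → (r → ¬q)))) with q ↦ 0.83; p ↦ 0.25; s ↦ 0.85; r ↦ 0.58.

(s ∨ s) = max(0.85, 0.85) = 0.85
(p ∨ q) = max(0.25, 0.83) = 0.83
((s ∨ s) → (p ∨ q)): 0.85 > 0.83, so result = 0.83
¬s: Gödel ¬ of 0.85 = 0 (operand ≠ 0)
(r ∧ ¬s) = min(0.58, 0) = 0
(p → (r ∧ ¬s)): 0.25 > 0, so result = 0
(q → (p → (r ∧ ¬s))): 0.83 > 0, so result = 0
¬(q → (p → (r ∧ ¬s))): Gödel ¬ of 0 = 1 (operand is 0)
(q → q): 0.83 ≤ 0.83, so result = 1
¬(q → q): Gödel ¬ of 1 = 0 (operand ≠ 0)
¬¬(q → q): Gödel ¬ of 0 = 1 (operand is 0)
¬q: Gödel ¬ of 0.83 = 0 (operand ≠ 0)
(r → ¬q): 0.58 > 0, so result = 0
(¬¬(q → q) → (r → ¬q)): 1 > 0, so result = 0
(¬(q → (p → (r ∧ ¬s))) ∨ (¬¬(q → q) → (r → ¬q))) = max(1, 0) = 1
(((s ∨ s) → (p ∨ q)) ∧ (¬(q → (p → (r ∧ ¬s))) ∨ (¬¬(q → q) → (r → ¬q)))) = min(0.83, 1) = 0.83

0.83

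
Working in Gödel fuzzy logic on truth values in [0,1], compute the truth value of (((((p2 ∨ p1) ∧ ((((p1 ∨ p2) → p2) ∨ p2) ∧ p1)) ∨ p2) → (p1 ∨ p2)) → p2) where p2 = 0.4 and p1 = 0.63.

0.40

(p2 ∨ p1) = max(0.4, 0.63) = 0.63
(p1 ∨ p2) = max(0.63, 0.4) = 0.63
((p1 ∨ p2) → p2): 0.63 > 0.4, so result = 0.4
(((p1 ∨ p2) → p2) ∨ p2) = max(0.4, 0.4) = 0.4
((((p1 ∨ p2) → p2) ∨ p2) ∧ p1) = min(0.4, 0.63) = 0.4
((p2 ∨ p1) ∧ ((((p1 ∨ p2) → p2) ∨ p2) ∧ p1)) = min(0.63, 0.4) = 0.4
(((p2 ∨ p1) ∧ ((((p1 ∨ p2) → p2) ∨ p2) ∧ p1)) ∨ p2) = max(0.4, 0.4) = 0.4
(p1 ∨ p2) = max(0.63, 0.4) = 0.63
((((p2 ∨ p1) ∧ ((((p1 ∨ p2) → p2) ∨ p2) ∧ p1)) ∨ p2) → (p1 ∨ p2)): 0.4 ≤ 0.63, so result = 1
(((((p2 ∨ p1) ∧ ((((p1 ∨ p2) → p2) ∨ p2) ∧ p1)) ∨ p2) → (p1 ∨ p2)) → p2): 1 > 0.4, so result = 0.4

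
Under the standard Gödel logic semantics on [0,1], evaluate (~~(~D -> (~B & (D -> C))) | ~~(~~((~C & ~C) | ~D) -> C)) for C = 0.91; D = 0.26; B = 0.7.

~D: Gödel ¬ of 0.26 = 0 (operand ≠ 0)
~B: Gödel ¬ of 0.7 = 0 (operand ≠ 0)
(D -> C): 0.26 ≤ 0.91, so result = 1
(~B & (D -> C)) = min(0, 1) = 0
(~D -> (~B & (D -> C))): 0 ≤ 0, so result = 1
~(~D -> (~B & (D -> C))): Gödel ¬ of 1 = 0 (operand ≠ 0)
~~(~D -> (~B & (D -> C))): Gödel ¬ of 0 = 1 (operand is 0)
~C: Gödel ¬ of 0.91 = 0 (operand ≠ 0)
~C: Gödel ¬ of 0.91 = 0 (operand ≠ 0)
(~C & ~C) = min(0, 0) = 0
~D: Gödel ¬ of 0.26 = 0 (operand ≠ 0)
((~C & ~C) | ~D) = max(0, 0) = 0
~((~C & ~C) | ~D): Gödel ¬ of 0 = 1 (operand is 0)
~~((~C & ~C) | ~D): Gödel ¬ of 1 = 0 (operand ≠ 0)
(~~((~C & ~C) | ~D) -> C): 0 ≤ 0.91, so result = 1
~(~~((~C & ~C) | ~D) -> C): Gödel ¬ of 1 = 0 (operand ≠ 0)
~~(~~((~C & ~C) | ~D) -> C): Gödel ¬ of 0 = 1 (operand is 0)
(~~(~D -> (~B & (D -> C))) | ~~(~~((~C & ~C) | ~D) -> C)) = max(1, 1) = 1

1.00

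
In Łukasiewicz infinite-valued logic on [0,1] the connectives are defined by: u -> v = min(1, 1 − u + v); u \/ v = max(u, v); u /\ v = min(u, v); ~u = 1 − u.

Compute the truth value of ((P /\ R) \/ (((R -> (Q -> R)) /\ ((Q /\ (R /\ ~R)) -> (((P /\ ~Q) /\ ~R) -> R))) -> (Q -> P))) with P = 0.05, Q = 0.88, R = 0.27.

0.17

(P /\ R) = min(0.05, 0.27) = 0.05
(Q -> R): min(1, 1 − 0.88 + 0.27) = 0.39
(R -> (Q -> R)): min(1, 1 − 0.27 + 0.39) = 1
~R: Łukasiewicz ¬ gives 1 − 0.27 = 0.73
(R /\ ~R) = min(0.27, 0.73) = 0.27
(Q /\ (R /\ ~R)) = min(0.88, 0.27) = 0.27
~Q: Łukasiewicz ¬ gives 1 − 0.88 = 0.12
(P /\ ~Q) = min(0.05, 0.12) = 0.05
~R: Łukasiewicz ¬ gives 1 − 0.27 = 0.73
((P /\ ~Q) /\ ~R) = min(0.05, 0.73) = 0.05
(((P /\ ~Q) /\ ~R) -> R): min(1, 1 − 0.05 + 0.27) = 1
((Q /\ (R /\ ~R)) -> (((P /\ ~Q) /\ ~R) -> R)): min(1, 1 − 0.27 + 1) = 1
((R -> (Q -> R)) /\ ((Q /\ (R /\ ~R)) -> (((P /\ ~Q) /\ ~R) -> R))) = min(1, 1) = 1
(Q -> P): min(1, 1 − 0.88 + 0.05) = 0.17
(((R -> (Q -> R)) /\ ((Q /\ (R /\ ~R)) -> (((P /\ ~Q) /\ ~R) -> R))) -> (Q -> P)): min(1, 1 − 1 + 0.17) = 0.17
((P /\ R) \/ (((R -> (Q -> R)) /\ ((Q /\ (R /\ ~R)) -> (((P /\ ~Q) /\ ~R) -> R))) -> (Q -> P))) = max(0.05, 0.17) = 0.17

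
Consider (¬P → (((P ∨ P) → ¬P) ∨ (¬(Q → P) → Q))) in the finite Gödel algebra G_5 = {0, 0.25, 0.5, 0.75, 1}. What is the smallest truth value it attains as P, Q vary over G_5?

1.00

Every assignment gives 1. For instance at P = 0, Q = 0:
  ¬P: Gödel ¬ of 0 = 1 (operand is 0)
  (P ∨ P) = max(0, 0) = 0
  ¬P: Gödel ¬ of 0 = 1 (operand is 0)
  ((P ∨ P) → ¬P): 0 ≤ 1, so result = 1
  (Q → P): 0 ≤ 0, so result = 1
  ¬(Q → P): Gödel ¬ of 1 = 0 (operand ≠ 0)
  (¬(Q → P) → Q): 0 ≤ 0, so result = 1
  (((P ∨ P) → ¬P) ∨ (¬(Q → P) → Q)) = max(1, 1) = 1
  (¬P → (((P ∨ P) → ¬P) ∨ (¬(Q → P) → Q))): 1 ≤ 1, so result = 1
All 25 assignments give value 1 — the formula is a G_5-tautology.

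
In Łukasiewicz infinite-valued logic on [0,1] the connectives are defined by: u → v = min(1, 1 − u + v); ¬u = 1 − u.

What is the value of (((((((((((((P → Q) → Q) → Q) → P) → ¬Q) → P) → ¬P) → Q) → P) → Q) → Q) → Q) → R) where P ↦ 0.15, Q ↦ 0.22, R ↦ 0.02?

0.73

(P → Q): min(1, 1 − 0.15 + 0.22) = 1
((P → Q) → Q): min(1, 1 − 1 + 0.22) = 0.22
(((P → Q) → Q) → Q): min(1, 1 − 0.22 + 0.22) = 1
((((P → Q) → Q) → Q) → P): min(1, 1 − 1 + 0.15) = 0.15
¬Q: Łukasiewicz ¬ gives 1 − 0.22 = 0.78
(((((P → Q) → Q) → Q) → P) → ¬Q): min(1, 1 − 0.15 + 0.78) = 1
((((((P → Q) → Q) → Q) → P) → ¬Q) → P): min(1, 1 − 1 + 0.15) = 0.15
¬P: Łukasiewicz ¬ gives 1 − 0.15 = 0.85
(((((((P → Q) → Q) → Q) → P) → ¬Q) → P) → ¬P): min(1, 1 − 0.15 + 0.85) = 1
((((((((P → Q) → Q) → Q) → P) → ¬Q) → P) → ¬P) → Q): min(1, 1 − 1 + 0.22) = 0.22
(((((((((P → Q) → Q) → Q) → P) → ¬Q) → P) → ¬P) → Q) → P): min(1, 1 − 0.22 + 0.15) = 0.93
((((((((((P → Q) → Q) → Q) → P) → ¬Q) → P) → ¬P) → Q) → P) → Q): min(1, 1 − 0.93 + 0.22) = 0.29
(((((((((((P → Q) → Q) → Q) → P) → ¬Q) → P) → ¬P) → Q) → P) → Q) → Q): min(1, 1 − 0.29 + 0.22) = 0.93
((((((((((((P → Q) → Q) → Q) → P) → ¬Q) → P) → ¬P) → Q) → P) → Q) → Q) → Q): min(1, 1 − 0.93 + 0.22) = 0.29
(((((((((((((P → Q) → Q) → Q) → P) → ¬Q) → P) → ¬P) → Q) → P) → Q) → Q) → Q) → R): min(1, 1 − 0.29 + 0.02) = 0.73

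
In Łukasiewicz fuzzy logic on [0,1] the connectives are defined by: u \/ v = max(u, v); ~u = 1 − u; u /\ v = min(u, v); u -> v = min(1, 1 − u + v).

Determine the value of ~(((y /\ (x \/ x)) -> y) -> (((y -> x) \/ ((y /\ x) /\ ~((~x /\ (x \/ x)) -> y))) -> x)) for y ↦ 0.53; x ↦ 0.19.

0.47

(x \/ x) = max(0.19, 0.19) = 0.19
(y /\ (x \/ x)) = min(0.53, 0.19) = 0.19
((y /\ (x \/ x)) -> y): min(1, 1 − 0.19 + 0.53) = 1
(y -> x): min(1, 1 − 0.53 + 0.19) = 0.66
(y /\ x) = min(0.53, 0.19) = 0.19
~x: Łukasiewicz ¬ gives 1 − 0.19 = 0.81
(x \/ x) = max(0.19, 0.19) = 0.19
(~x /\ (x \/ x)) = min(0.81, 0.19) = 0.19
((~x /\ (x \/ x)) -> y): min(1, 1 − 0.19 + 0.53) = 1
~((~x /\ (x \/ x)) -> y): Łukasiewicz ¬ gives 1 − 1 = 0
((y /\ x) /\ ~((~x /\ (x \/ x)) -> y)) = min(0.19, 0) = 0
((y -> x) \/ ((y /\ x) /\ ~((~x /\ (x \/ x)) -> y))) = max(0.66, 0) = 0.66
(((y -> x) \/ ((y /\ x) /\ ~((~x /\ (x \/ x)) -> y))) -> x): min(1, 1 − 0.66 + 0.19) = 0.53
(((y /\ (x \/ x)) -> y) -> (((y -> x) \/ ((y /\ x) /\ ~((~x /\ (x \/ x)) -> y))) -> x)): min(1, 1 − 1 + 0.53) = 0.53
~(((y /\ (x \/ x)) -> y) -> (((y -> x) \/ ((y /\ x) /\ ~((~x /\ (x \/ x)) -> y))) -> x)): Łukasiewicz ¬ gives 1 − 0.53 = 0.47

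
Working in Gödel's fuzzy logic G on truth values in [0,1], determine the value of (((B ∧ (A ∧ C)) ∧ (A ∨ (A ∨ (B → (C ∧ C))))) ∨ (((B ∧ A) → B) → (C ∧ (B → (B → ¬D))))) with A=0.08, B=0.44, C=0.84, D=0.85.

0.08

(A ∧ C) = min(0.08, 0.84) = 0.08
(B ∧ (A ∧ C)) = min(0.44, 0.08) = 0.08
(C ∧ C) = min(0.84, 0.84) = 0.84
(B → (C ∧ C)): 0.44 ≤ 0.84, so result = 1
(A ∨ (B → (C ∧ C))) = max(0.08, 1) = 1
(A ∨ (A ∨ (B → (C ∧ C)))) = max(0.08, 1) = 1
((B ∧ (A ∧ C)) ∧ (A ∨ (A ∨ (B → (C ∧ C))))) = min(0.08, 1) = 0.08
(B ∧ A) = min(0.44, 0.08) = 0.08
((B ∧ A) → B): 0.08 ≤ 0.44, so result = 1
¬D: Gödel ¬ of 0.85 = 0 (operand ≠ 0)
(B → ¬D): 0.44 > 0, so result = 0
(B → (B → ¬D)): 0.44 > 0, so result = 0
(C ∧ (B → (B → ¬D))) = min(0.84, 0) = 0
(((B ∧ A) → B) → (C ∧ (B → (B → ¬D)))): 1 > 0, so result = 0
(((B ∧ (A ∧ C)) ∧ (A ∨ (A ∨ (B → (C ∧ C))))) ∨ (((B ∧ A) → B) → (C ∧ (B → (B → ¬D))))) = max(0.08, 0) = 0.08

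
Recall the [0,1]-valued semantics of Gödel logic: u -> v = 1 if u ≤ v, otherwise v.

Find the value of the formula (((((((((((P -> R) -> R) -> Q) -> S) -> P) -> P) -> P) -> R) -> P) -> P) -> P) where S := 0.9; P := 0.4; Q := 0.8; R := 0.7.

(P -> R): 0.4 ≤ 0.7, so result = 1
((P -> R) -> R): 1 > 0.7, so result = 0.7
(((P -> R) -> R) -> Q): 0.7 ≤ 0.8, so result = 1
((((P -> R) -> R) -> Q) -> S): 1 > 0.9, so result = 0.9
(((((P -> R) -> R) -> Q) -> S) -> P): 0.9 > 0.4, so result = 0.4
((((((P -> R) -> R) -> Q) -> S) -> P) -> P): 0.4 ≤ 0.4, so result = 1
(((((((P -> R) -> R) -> Q) -> S) -> P) -> P) -> P): 1 > 0.4, so result = 0.4
((((((((P -> R) -> R) -> Q) -> S) -> P) -> P) -> P) -> R): 0.4 ≤ 0.7, so result = 1
(((((((((P -> R) -> R) -> Q) -> S) -> P) -> P) -> P) -> R) -> P): 1 > 0.4, so result = 0.4
((((((((((P -> R) -> R) -> Q) -> S) -> P) -> P) -> P) -> R) -> P) -> P): 0.4 ≤ 0.4, so result = 1
(((((((((((P -> R) -> R) -> Q) -> S) -> P) -> P) -> P) -> R) -> P) -> P) -> P): 1 > 0.4, so result = 0.4

0.40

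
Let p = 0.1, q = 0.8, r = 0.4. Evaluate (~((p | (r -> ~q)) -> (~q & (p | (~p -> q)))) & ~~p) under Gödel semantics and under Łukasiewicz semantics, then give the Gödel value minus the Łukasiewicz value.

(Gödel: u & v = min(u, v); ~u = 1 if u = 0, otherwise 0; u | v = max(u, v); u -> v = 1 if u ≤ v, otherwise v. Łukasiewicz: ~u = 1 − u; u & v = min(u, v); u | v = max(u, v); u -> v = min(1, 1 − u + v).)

Gödel evaluation:
  ~q: Gödel ¬ of 0.8 = 0 (operand ≠ 0)
  (r -> ~q): 0.4 > 0, so result = 0
  (p | (r -> ~q)) = max(0.1, 0) = 0.1
  ~q: Gödel ¬ of 0.8 = 0 (operand ≠ 0)
  ~p: Gödel ¬ of 0.1 = 0 (operand ≠ 0)
  (~p -> q): 0 ≤ 0.8, so result = 1
  (p | (~p -> q)) = max(0.1, 1) = 1
  (~q & (p | (~p -> q))) = min(0, 1) = 0
  ((p | (r -> ~q)) -> (~q & (p | (~p -> q)))): 0.1 > 0, so result = 0
  ~((p | (r -> ~q)) -> (~q & (p | (~p -> q)))): Gödel ¬ of 0 = 1 (operand is 0)
  ~p: Gödel ¬ of 0.1 = 0 (operand ≠ 0)
  ~~p: Gödel ¬ of 0 = 1 (operand is 0)
  (~((p | (r -> ~q)) -> (~q & (p | (~p -> q)))) & ~~p) = min(1, 1) = 1
  Gödel value = 1
Łukasiewicz evaluation:
  ~q: Łukasiewicz ¬ gives 1 − 0.8 = 0.2
  (r -> ~q): min(1, 1 − 0.4 + 0.2) = 0.8
  (p | (r -> ~q)) = max(0.1, 0.8) = 0.8
  ~q: Łukasiewicz ¬ gives 1 − 0.8 = 0.2
  ~p: Łukasiewicz ¬ gives 1 − 0.1 = 0.9
  (~p -> q): min(1, 1 − 0.9 + 0.8) = 0.9
  (p | (~p -> q)) = max(0.1, 0.9) = 0.9
  (~q & (p | (~p -> q))) = min(0.2, 0.9) = 0.2
  ((p | (r -> ~q)) -> (~q & (p | (~p -> q)))): min(1, 1 − 0.8 + 0.2) = 0.4
  ~((p | (r -> ~q)) -> (~q & (p | (~p -> q)))): Łukasiewicz ¬ gives 1 − 0.4 = 0.6
  ~p: Łukasiewicz ¬ gives 1 − 0.1 = 0.9
  ~~p: Łukasiewicz ¬ gives 1 − 0.9 = 0.1
  (~((p | (r -> ~q)) -> (~q & (p | (~p -> q)))) & ~~p) = min(0.6, 0.1) = 0.1
  Łukasiewicz value = 0.1
Difference: 1 − 0.1 = 0.90

0.90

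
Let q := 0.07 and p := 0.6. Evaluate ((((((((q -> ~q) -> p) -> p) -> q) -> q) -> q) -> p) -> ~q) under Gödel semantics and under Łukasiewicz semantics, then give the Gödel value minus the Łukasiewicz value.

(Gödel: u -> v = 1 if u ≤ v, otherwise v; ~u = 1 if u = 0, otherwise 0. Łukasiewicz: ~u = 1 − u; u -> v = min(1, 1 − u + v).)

Gödel evaluation:
  ~q: Gödel ¬ of 0.07 = 0 (operand ≠ 0)
  (q -> ~q): 0.07 > 0, so result = 0
  ((q -> ~q) -> p): 0 ≤ 0.6, so result = 1
  (((q -> ~q) -> p) -> p): 1 > 0.6, so result = 0.6
  ((((q -> ~q) -> p) -> p) -> q): 0.6 > 0.07, so result = 0.07
  (((((q -> ~q) -> p) -> p) -> q) -> q): 0.07 ≤ 0.07, so result = 1
  ((((((q -> ~q) -> p) -> p) -> q) -> q) -> q): 1 > 0.07, so result = 0.07
  (((((((q -> ~q) -> p) -> p) -> q) -> q) -> q) -> p): 0.07 ≤ 0.6, so result = 1
  ~q: Gödel ¬ of 0.07 = 0 (operand ≠ 0)
  ((((((((q -> ~q) -> p) -> p) -> q) -> q) -> q) -> p) -> ~q): 1 > 0, so result = 0
  Gödel value = 0
Łukasiewicz evaluation:
  ~q: Łukasiewicz ¬ gives 1 − 0.07 = 0.93
  (q -> ~q): min(1, 1 − 0.07 + 0.93) = 1
  ((q -> ~q) -> p): min(1, 1 − 1 + 0.6) = 0.6
  (((q -> ~q) -> p) -> p): min(1, 1 − 0.6 + 0.6) = 1
  ((((q -> ~q) -> p) -> p) -> q): min(1, 1 − 1 + 0.07) = 0.07
  (((((q -> ~q) -> p) -> p) -> q) -> q): min(1, 1 − 0.07 + 0.07) = 1
  ((((((q -> ~q) -> p) -> p) -> q) -> q) -> q): min(1, 1 − 1 + 0.07) = 0.07
  (((((((q -> ~q) -> p) -> p) -> q) -> q) -> q) -> p): min(1, 1 − 0.07 + 0.6) = 1
  ~q: Łukasiewicz ¬ gives 1 − 0.07 = 0.93
  ((((((((q -> ~q) -> p) -> p) -> q) -> q) -> q) -> p) -> ~q): min(1, 1 − 1 + 0.93) = 0.93
  Łukasiewicz value = 0.93
Difference: 0 − 0.93 = -0.93

-0.93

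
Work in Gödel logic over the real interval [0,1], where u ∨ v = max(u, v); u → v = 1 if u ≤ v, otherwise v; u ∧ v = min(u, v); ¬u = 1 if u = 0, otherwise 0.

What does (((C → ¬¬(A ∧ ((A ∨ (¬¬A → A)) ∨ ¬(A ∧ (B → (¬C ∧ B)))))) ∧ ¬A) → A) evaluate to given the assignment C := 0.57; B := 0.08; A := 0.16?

¬A: Gödel ¬ of 0.16 = 0 (operand ≠ 0)
¬¬A: Gödel ¬ of 0 = 1 (operand is 0)
(¬¬A → A): 1 > 0.16, so result = 0.16
(A ∨ (¬¬A → A)) = max(0.16, 0.16) = 0.16
¬C: Gödel ¬ of 0.57 = 0 (operand ≠ 0)
(¬C ∧ B) = min(0, 0.08) = 0
(B → (¬C ∧ B)): 0.08 > 0, so result = 0
(A ∧ (B → (¬C ∧ B))) = min(0.16, 0) = 0
¬(A ∧ (B → (¬C ∧ B))): Gödel ¬ of 0 = 1 (operand is 0)
((A ∨ (¬¬A → A)) ∨ ¬(A ∧ (B → (¬C ∧ B)))) = max(0.16, 1) = 1
(A ∧ ((A ∨ (¬¬A → A)) ∨ ¬(A ∧ (B → (¬C ∧ B))))) = min(0.16, 1) = 0.16
¬(A ∧ ((A ∨ (¬¬A → A)) ∨ ¬(A ∧ (B → (¬C ∧ B))))): Gödel ¬ of 0.16 = 0 (operand ≠ 0)
¬¬(A ∧ ((A ∨ (¬¬A → A)) ∨ ¬(A ∧ (B → (¬C ∧ B))))): Gödel ¬ of 0 = 1 (operand is 0)
(C → ¬¬(A ∧ ((A ∨ (¬¬A → A)) ∨ ¬(A ∧ (B → (¬C ∧ B)))))): 0.57 ≤ 1, so result = 1
¬A: Gödel ¬ of 0.16 = 0 (operand ≠ 0)
((C → ¬¬(A ∧ ((A ∨ (¬¬A → A)) ∨ ¬(A ∧ (B → (¬C ∧ B)))))) ∧ ¬A) = min(1, 0) = 0
(((C → ¬¬(A ∧ ((A ∨ (¬¬A → A)) ∨ ¬(A ∧ (B → (¬C ∧ B)))))) ∧ ¬A) → A): 0 ≤ 0.16, so result = 1

1.00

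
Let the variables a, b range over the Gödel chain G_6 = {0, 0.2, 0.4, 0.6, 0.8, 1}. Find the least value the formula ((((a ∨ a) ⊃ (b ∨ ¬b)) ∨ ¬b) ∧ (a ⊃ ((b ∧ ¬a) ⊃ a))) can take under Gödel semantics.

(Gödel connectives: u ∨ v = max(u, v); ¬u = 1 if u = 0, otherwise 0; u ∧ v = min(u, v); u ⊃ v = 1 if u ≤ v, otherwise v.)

The minimum is attained at a = 0.4, b = 0.2:
  (a ∨ a) = max(0.4, 0.4) = 0.4
  ¬b: Gödel ¬ of 0.2 = 0 (operand ≠ 0)
  (b ∨ ¬b) = max(0.2, 0) = 0.2
  ((a ∨ a) ⊃ (b ∨ ¬b)): 0.4 > 0.2, so result = 0.2
  ¬b: Gödel ¬ of 0.2 = 0 (operand ≠ 0)
  (((a ∨ a) ⊃ (b ∨ ¬b)) ∨ ¬b) = max(0.2, 0) = 0.2
  ¬a: Gödel ¬ of 0.4 = 0 (operand ≠ 0)
  (b ∧ ¬a) = min(0.2, 0) = 0
  ((b ∧ ¬a) ⊃ a): 0 ≤ 0.4, so result = 1
  (a ⊃ ((b ∧ ¬a) ⊃ a)): 0.4 ≤ 1, so result = 1
  ((((a ∨ a) ⊃ (b ∨ ¬b)) ∨ ¬b) ∧ (a ⊃ ((b ∧ ¬a) ⊃ a))) = min(0.2, 1) = 0.2
Checking all 36 assignments confirms none give a value below 0.20.

0.20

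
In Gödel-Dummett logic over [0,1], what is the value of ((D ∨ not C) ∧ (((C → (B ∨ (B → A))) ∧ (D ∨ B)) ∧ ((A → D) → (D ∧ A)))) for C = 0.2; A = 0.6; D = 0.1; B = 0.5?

not C: Gödel ¬ of 0.2 = 0 (operand ≠ 0)
(D ∨ not C) = max(0.1, 0) = 0.1
(B → A): 0.5 ≤ 0.6, so result = 1
(B ∨ (B → A)) = max(0.5, 1) = 1
(C → (B ∨ (B → A))): 0.2 ≤ 1, so result = 1
(D ∨ B) = max(0.1, 0.5) = 0.5
((C → (B ∨ (B → A))) ∧ (D ∨ B)) = min(1, 0.5) = 0.5
(A → D): 0.6 > 0.1, so result = 0.1
(D ∧ A) = min(0.1, 0.6) = 0.1
((A → D) → (D ∧ A)): 0.1 ≤ 0.1, so result = 1
(((C → (B ∨ (B → A))) ∧ (D ∨ B)) ∧ ((A → D) → (D ∧ A))) = min(0.5, 1) = 0.5
((D ∨ not C) ∧ (((C → (B ∨ (B → A))) ∧ (D ∨ B)) ∧ ((A → D) → (D ∧ A)))) = min(0.1, 0.5) = 0.1

0.10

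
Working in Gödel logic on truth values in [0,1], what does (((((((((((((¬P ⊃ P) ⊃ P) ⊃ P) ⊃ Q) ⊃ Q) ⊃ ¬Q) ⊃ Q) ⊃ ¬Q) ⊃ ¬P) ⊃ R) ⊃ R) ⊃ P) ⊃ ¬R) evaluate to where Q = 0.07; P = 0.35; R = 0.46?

¬P: Gödel ¬ of 0.35 = 0 (operand ≠ 0)
(¬P ⊃ P): 0 ≤ 0.35, so result = 1
((¬P ⊃ P) ⊃ P): 1 > 0.35, so result = 0.35
(((¬P ⊃ P) ⊃ P) ⊃ P): 0.35 ≤ 0.35, so result = 1
((((¬P ⊃ P) ⊃ P) ⊃ P) ⊃ Q): 1 > 0.07, so result = 0.07
(((((¬P ⊃ P) ⊃ P) ⊃ P) ⊃ Q) ⊃ Q): 0.07 ≤ 0.07, so result = 1
¬Q: Gödel ¬ of 0.07 = 0 (operand ≠ 0)
((((((¬P ⊃ P) ⊃ P) ⊃ P) ⊃ Q) ⊃ Q) ⊃ ¬Q): 1 > 0, so result = 0
(((((((¬P ⊃ P) ⊃ P) ⊃ P) ⊃ Q) ⊃ Q) ⊃ ¬Q) ⊃ Q): 0 ≤ 0.07, so result = 1
¬Q: Gödel ¬ of 0.07 = 0 (operand ≠ 0)
((((((((¬P ⊃ P) ⊃ P) ⊃ P) ⊃ Q) ⊃ Q) ⊃ ¬Q) ⊃ Q) ⊃ ¬Q): 1 > 0, so result = 0
¬P: Gödel ¬ of 0.35 = 0 (operand ≠ 0)
(((((((((¬P ⊃ P) ⊃ P) ⊃ P) ⊃ Q) ⊃ Q) ⊃ ¬Q) ⊃ Q) ⊃ ¬Q) ⊃ ¬P): 0 ≤ 0, so result = 1
((((((((((¬P ⊃ P) ⊃ P) ⊃ P) ⊃ Q) ⊃ Q) ⊃ ¬Q) ⊃ Q) ⊃ ¬Q) ⊃ ¬P) ⊃ R): 1 > 0.46, so result = 0.46
(((((((((((¬P ⊃ P) ⊃ P) ⊃ P) ⊃ Q) ⊃ Q) ⊃ ¬Q) ⊃ Q) ⊃ ¬Q) ⊃ ¬P) ⊃ R) ⊃ R): 0.46 ≤ 0.46, so result = 1
((((((((((((¬P ⊃ P) ⊃ P) ⊃ P) ⊃ Q) ⊃ Q) ⊃ ¬Q) ⊃ Q) ⊃ ¬Q) ⊃ ¬P) ⊃ R) ⊃ R) ⊃ P): 1 > 0.35, so result = 0.35
¬R: Gödel ¬ of 0.46 = 0 (operand ≠ 0)
(((((((((((((¬P ⊃ P) ⊃ P) ⊃ P) ⊃ Q) ⊃ Q) ⊃ ¬Q) ⊃ Q) ⊃ ¬Q) ⊃ ¬P) ⊃ R) ⊃ R) ⊃ P) ⊃ ¬R): 0.35 > 0, so result = 0

0.00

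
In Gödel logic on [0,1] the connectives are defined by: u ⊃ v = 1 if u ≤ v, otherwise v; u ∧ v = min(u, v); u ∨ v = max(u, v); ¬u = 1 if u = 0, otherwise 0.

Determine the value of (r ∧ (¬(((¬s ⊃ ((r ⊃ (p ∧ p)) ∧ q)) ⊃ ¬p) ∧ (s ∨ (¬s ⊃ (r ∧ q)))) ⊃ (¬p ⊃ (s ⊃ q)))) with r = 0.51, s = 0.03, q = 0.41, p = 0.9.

¬s: Gödel ¬ of 0.03 = 0 (operand ≠ 0)
(p ∧ p) = min(0.9, 0.9) = 0.9
(r ⊃ (p ∧ p)): 0.51 ≤ 0.9, so result = 1
((r ⊃ (p ∧ p)) ∧ q) = min(1, 0.41) = 0.41
(¬s ⊃ ((r ⊃ (p ∧ p)) ∧ q)): 0 ≤ 0.41, so result = 1
¬p: Gödel ¬ of 0.9 = 0 (operand ≠ 0)
((¬s ⊃ ((r ⊃ (p ∧ p)) ∧ q)) ⊃ ¬p): 1 > 0, so result = 0
¬s: Gödel ¬ of 0.03 = 0 (operand ≠ 0)
(r ∧ q) = min(0.51, 0.41) = 0.41
(¬s ⊃ (r ∧ q)): 0 ≤ 0.41, so result = 1
(s ∨ (¬s ⊃ (r ∧ q))) = max(0.03, 1) = 1
(((¬s ⊃ ((r ⊃ (p ∧ p)) ∧ q)) ⊃ ¬p) ∧ (s ∨ (¬s ⊃ (r ∧ q)))) = min(0, 1) = 0
¬(((¬s ⊃ ((r ⊃ (p ∧ p)) ∧ q)) ⊃ ¬p) ∧ (s ∨ (¬s ⊃ (r ∧ q)))): Gödel ¬ of 0 = 1 (operand is 0)
¬p: Gödel ¬ of 0.9 = 0 (operand ≠ 0)
(s ⊃ q): 0.03 ≤ 0.41, so result = 1
(¬p ⊃ (s ⊃ q)): 0 ≤ 1, so result = 1
(¬(((¬s ⊃ ((r ⊃ (p ∧ p)) ∧ q)) ⊃ ¬p) ∧ (s ∨ (¬s ⊃ (r ∧ q)))) ⊃ (¬p ⊃ (s ⊃ q))): 1 ≤ 1, so result = 1
(r ∧ (¬(((¬s ⊃ ((r ⊃ (p ∧ p)) ∧ q)) ⊃ ¬p) ∧ (s ∨ (¬s ⊃ (r ∧ q)))) ⊃ (¬p ⊃ (s ⊃ q)))) = min(0.51, 1) = 0.51

0.51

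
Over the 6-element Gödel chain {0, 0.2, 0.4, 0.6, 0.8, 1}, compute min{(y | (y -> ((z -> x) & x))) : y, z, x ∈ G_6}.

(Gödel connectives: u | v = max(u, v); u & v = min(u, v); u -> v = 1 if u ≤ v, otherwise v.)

The minimum is attained at y = 0.2, z = 0, x = 0:
  (z -> x): 0 ≤ 0, so result = 1
  ((z -> x) & x) = min(1, 0) = 0
  (y -> ((z -> x) & x)): 0.2 > 0, so result = 0
  (y | (y -> ((z -> x) & x))) = max(0.2, 0) = 0.2
Checking all 216 assignments confirms none give a value below 0.20.

0.20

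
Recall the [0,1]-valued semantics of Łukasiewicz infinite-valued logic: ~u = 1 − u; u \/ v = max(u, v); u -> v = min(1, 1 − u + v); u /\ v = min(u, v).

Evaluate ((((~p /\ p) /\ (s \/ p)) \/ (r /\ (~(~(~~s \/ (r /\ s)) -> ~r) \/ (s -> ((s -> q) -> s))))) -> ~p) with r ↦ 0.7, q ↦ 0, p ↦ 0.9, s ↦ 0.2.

~p: Łukasiewicz ¬ gives 1 − 0.9 = 0.1
(~p /\ p) = min(0.1, 0.9) = 0.1
(s \/ p) = max(0.2, 0.9) = 0.9
((~p /\ p) /\ (s \/ p)) = min(0.1, 0.9) = 0.1
~s: Łukasiewicz ¬ gives 1 − 0.2 = 0.8
~~s: Łukasiewicz ¬ gives 1 − 0.8 = 0.2
(r /\ s) = min(0.7, 0.2) = 0.2
(~~s \/ (r /\ s)) = max(0.2, 0.2) = 0.2
~(~~s \/ (r /\ s)): Łukasiewicz ¬ gives 1 − 0.2 = 0.8
~r: Łukasiewicz ¬ gives 1 − 0.7 = 0.3
(~(~~s \/ (r /\ s)) -> ~r): min(1, 1 − 0.8 + 0.3) = 0.5
~(~(~~s \/ (r /\ s)) -> ~r): Łukasiewicz ¬ gives 1 − 0.5 = 0.5
(s -> q): min(1, 1 − 0.2 + 0) = 0.8
((s -> q) -> s): min(1, 1 − 0.8 + 0.2) = 0.4
(s -> ((s -> q) -> s)): min(1, 1 − 0.2 + 0.4) = 1
(~(~(~~s \/ (r /\ s)) -> ~r) \/ (s -> ((s -> q) -> s))) = max(0.5, 1) = 1
(r /\ (~(~(~~s \/ (r /\ s)) -> ~r) \/ (s -> ((s -> q) -> s)))) = min(0.7, 1) = 0.7
(((~p /\ p) /\ (s \/ p)) \/ (r /\ (~(~(~~s \/ (r /\ s)) -> ~r) \/ (s -> ((s -> q) -> s))))) = max(0.1, 0.7) = 0.7
~p: Łukasiewicz ¬ gives 1 − 0.9 = 0.1
((((~p /\ p) /\ (s \/ p)) \/ (r /\ (~(~(~~s \/ (r /\ s)) -> ~r) \/ (s -> ((s -> q) -> s))))) -> ~p): min(1, 1 − 0.7 + 0.1) = 0.4

0.40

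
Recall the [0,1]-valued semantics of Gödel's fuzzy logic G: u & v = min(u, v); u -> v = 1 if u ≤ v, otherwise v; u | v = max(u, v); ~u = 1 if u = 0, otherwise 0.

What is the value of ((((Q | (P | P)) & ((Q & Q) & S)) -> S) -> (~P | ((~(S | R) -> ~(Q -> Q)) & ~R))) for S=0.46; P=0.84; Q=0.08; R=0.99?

0.00

(P | P) = max(0.84, 0.84) = 0.84
(Q | (P | P)) = max(0.08, 0.84) = 0.84
(Q & Q) = min(0.08, 0.08) = 0.08
((Q & Q) & S) = min(0.08, 0.46) = 0.08
((Q | (P | P)) & ((Q & Q) & S)) = min(0.84, 0.08) = 0.08
(((Q | (P | P)) & ((Q & Q) & S)) -> S): 0.08 ≤ 0.46, so result = 1
~P: Gödel ¬ of 0.84 = 0 (operand ≠ 0)
(S | R) = max(0.46, 0.99) = 0.99
~(S | R): Gödel ¬ of 0.99 = 0 (operand ≠ 0)
(Q -> Q): 0.08 ≤ 0.08, so result = 1
~(Q -> Q): Gödel ¬ of 1 = 0 (operand ≠ 0)
(~(S | R) -> ~(Q -> Q)): 0 ≤ 0, so result = 1
~R: Gödel ¬ of 0.99 = 0 (operand ≠ 0)
((~(S | R) -> ~(Q -> Q)) & ~R) = min(1, 0) = 0
(~P | ((~(S | R) -> ~(Q -> Q)) & ~R)) = max(0, 0) = 0
((((Q | (P | P)) & ((Q & Q) & S)) -> S) -> (~P | ((~(S | R) -> ~(Q -> Q)) & ~R))): 1 > 0, so result = 0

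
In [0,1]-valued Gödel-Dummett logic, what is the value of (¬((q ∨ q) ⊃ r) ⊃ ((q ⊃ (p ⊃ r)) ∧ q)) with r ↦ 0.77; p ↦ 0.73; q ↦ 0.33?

1.00

(q ∨ q) = max(0.33, 0.33) = 0.33
((q ∨ q) ⊃ r): 0.33 ≤ 0.77, so result = 1
¬((q ∨ q) ⊃ r): Gödel ¬ of 1 = 0 (operand ≠ 0)
(p ⊃ r): 0.73 ≤ 0.77, so result = 1
(q ⊃ (p ⊃ r)): 0.33 ≤ 1, so result = 1
((q ⊃ (p ⊃ r)) ∧ q) = min(1, 0.33) = 0.33
(¬((q ∨ q) ⊃ r) ⊃ ((q ⊃ (p ⊃ r)) ∧ q)): 0 ≤ 0.33, so result = 1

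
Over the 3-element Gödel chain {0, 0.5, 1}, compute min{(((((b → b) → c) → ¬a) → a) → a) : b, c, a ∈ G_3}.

The minimum is attained at b = 0, c = 0.5, a = 0.5:
  (b → b): 0 ≤ 0, so result = 1
  ((b → b) → c): 1 > 0.5, so result = 0.5
  ¬a: Gödel ¬ of 0.5 = 0 (operand ≠ 0)
  (((b → b) → c) → ¬a): 0.5 > 0, so result = 0
  ((((b → b) → c) → ¬a) → a): 0 ≤ 0.5, so result = 1
  (((((b → b) → c) → ¬a) → a) → a): 1 > 0.5, so result = 0.5
Checking all 27 assignments confirms none give a value below 0.50.

0.50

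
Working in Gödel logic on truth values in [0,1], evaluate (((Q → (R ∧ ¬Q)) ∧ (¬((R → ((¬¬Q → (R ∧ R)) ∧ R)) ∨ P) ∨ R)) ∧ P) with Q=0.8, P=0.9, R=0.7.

¬Q: Gödel ¬ of 0.8 = 0 (operand ≠ 0)
(R ∧ ¬Q) = min(0.7, 0) = 0
(Q → (R ∧ ¬Q)): 0.8 > 0, so result = 0
¬Q: Gödel ¬ of 0.8 = 0 (operand ≠ 0)
¬¬Q: Gödel ¬ of 0 = 1 (operand is 0)
(R ∧ R) = min(0.7, 0.7) = 0.7
(¬¬Q → (R ∧ R)): 1 > 0.7, so result = 0.7
((¬¬Q → (R ∧ R)) ∧ R) = min(0.7, 0.7) = 0.7
(R → ((¬¬Q → (R ∧ R)) ∧ R)): 0.7 ≤ 0.7, so result = 1
((R → ((¬¬Q → (R ∧ R)) ∧ R)) ∨ P) = max(1, 0.9) = 1
¬((R → ((¬¬Q → (R ∧ R)) ∧ R)) ∨ P): Gödel ¬ of 1 = 0 (operand ≠ 0)
(¬((R → ((¬¬Q → (R ∧ R)) ∧ R)) ∨ P) ∨ R) = max(0, 0.7) = 0.7
((Q → (R ∧ ¬Q)) ∧ (¬((R → ((¬¬Q → (R ∧ R)) ∧ R)) ∨ P) ∨ R)) = min(0, 0.7) = 0
(((Q → (R ∧ ¬Q)) ∧ (¬((R → ((¬¬Q → (R ∧ R)) ∧ R)) ∨ P) ∨ R)) ∧ P) = min(0, 0.9) = 0

0.00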